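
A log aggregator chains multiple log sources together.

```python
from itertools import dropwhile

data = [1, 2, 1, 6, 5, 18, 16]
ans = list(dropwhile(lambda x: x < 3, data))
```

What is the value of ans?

Step 1: dropwhile drops elements while < 3:
  1 < 3: dropped
  2 < 3: dropped
  1 < 3: dropped
  6: kept (dropping stopped)
Step 2: Remaining elements kept regardless of condition.
Therefore ans = [6, 5, 18, 16].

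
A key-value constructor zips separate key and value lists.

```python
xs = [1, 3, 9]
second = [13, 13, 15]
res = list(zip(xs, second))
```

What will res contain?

Step 1: zip pairs elements at same index:
  Index 0: (1, 13)
  Index 1: (3, 13)
  Index 2: (9, 15)
Therefore res = [(1, 13), (3, 13), (9, 15)].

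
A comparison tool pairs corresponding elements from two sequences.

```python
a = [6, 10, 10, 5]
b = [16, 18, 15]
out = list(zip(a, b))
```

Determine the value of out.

Step 1: zip stops at shortest (len(a)=4, len(b)=3):
  Index 0: (6, 16)
  Index 1: (10, 18)
  Index 2: (10, 15)
Step 2: Last element of a (5) has no pair, dropped.
Therefore out = [(6, 16), (10, 18), (10, 15)].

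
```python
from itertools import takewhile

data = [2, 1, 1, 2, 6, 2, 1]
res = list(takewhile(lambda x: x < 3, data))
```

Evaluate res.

Step 1: takewhile stops at first element >= 3:
  2 < 3: take
  1 < 3: take
  1 < 3: take
  2 < 3: take
  6 >= 3: stop
Therefore res = [2, 1, 1, 2].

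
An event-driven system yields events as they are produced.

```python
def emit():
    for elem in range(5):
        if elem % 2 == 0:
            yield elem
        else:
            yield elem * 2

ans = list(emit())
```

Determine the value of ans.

Step 1: For each elem in range(5), yield elem if even, else elem*2:
  elem=0 (even): yield 0
  elem=1 (odd): yield 1*2 = 2
  elem=2 (even): yield 2
  elem=3 (odd): yield 3*2 = 6
  elem=4 (even): yield 4
Therefore ans = [0, 2, 2, 6, 4].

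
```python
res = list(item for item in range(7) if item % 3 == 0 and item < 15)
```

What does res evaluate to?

Step 1: Filter range(7) where item % 3 == 0 and item < 15:
  item=0: both conditions met, included
  item=1: excluded (1 % 3 != 0)
  item=2: excluded (2 % 3 != 0)
  item=3: both conditions met, included
  item=4: excluded (4 % 3 != 0)
  item=5: excluded (5 % 3 != 0)
  item=6: both conditions met, included
Therefore res = [0, 3, 6].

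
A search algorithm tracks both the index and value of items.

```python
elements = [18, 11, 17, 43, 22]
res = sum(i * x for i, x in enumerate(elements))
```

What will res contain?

Step 1: Compute i * x for each (i, x) in enumerate([18, 11, 17, 43, 22]):
  i=0, x=18: 0*18 = 0
  i=1, x=11: 1*11 = 11
  i=2, x=17: 2*17 = 34
  i=3, x=43: 3*43 = 129
  i=4, x=22: 4*22 = 88
Step 2: sum = 0 + 11 + 34 + 129 + 88 = 262.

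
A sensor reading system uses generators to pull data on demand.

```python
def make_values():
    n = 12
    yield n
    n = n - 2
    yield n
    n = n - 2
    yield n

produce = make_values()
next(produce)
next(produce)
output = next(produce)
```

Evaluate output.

Step 1: Trace through generator execution:
  Yield 1: n starts at 12, yield 12
  Yield 2: n = 12 - 2 = 10, yield 10
  Yield 3: n = 10 - 2 = 8, yield 8
Step 2: First next() gets 12, second next() gets the second value, third next() yields 8.
Therefore output = 8.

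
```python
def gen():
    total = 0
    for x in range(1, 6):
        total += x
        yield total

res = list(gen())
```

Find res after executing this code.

Step 1: Generator accumulates running sum:
  x=1: total = 1, yield 1
  x=2: total = 3, yield 3
  x=3: total = 6, yield 6
  x=4: total = 10, yield 10
  x=5: total = 15, yield 15
Therefore res = [1, 3, 6, 10, 15].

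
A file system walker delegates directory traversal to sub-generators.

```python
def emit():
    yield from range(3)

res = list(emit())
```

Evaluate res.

Step 1: yield from delegates to the iterable, yielding each element.
Step 2: Collected values: [0, 1, 2].
Therefore res = [0, 1, 2].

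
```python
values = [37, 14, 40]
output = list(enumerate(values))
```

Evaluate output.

Step 1: enumerate pairs each element with its index:
  (0, 37)
  (1, 14)
  (2, 40)
Therefore output = [(0, 37), (1, 14), (2, 40)].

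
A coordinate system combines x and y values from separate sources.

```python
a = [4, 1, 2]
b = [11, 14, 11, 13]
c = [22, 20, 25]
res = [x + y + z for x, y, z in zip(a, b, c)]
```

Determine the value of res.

Step 1: zip three lists (truncates to shortest, len=3):
  4 + 11 + 22 = 37
  1 + 14 + 20 = 35
  2 + 11 + 25 = 38
Therefore res = [37, 35, 38].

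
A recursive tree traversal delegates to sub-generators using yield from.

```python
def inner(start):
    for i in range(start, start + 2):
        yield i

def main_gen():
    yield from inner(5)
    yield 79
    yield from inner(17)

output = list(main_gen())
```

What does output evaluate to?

Step 1: main_gen() delegates to inner(5):
  yield 5
  yield 6
Step 2: yield 79
Step 3: Delegates to inner(17):
  yield 17
  yield 18
Therefore output = [5, 6, 79, 17, 18].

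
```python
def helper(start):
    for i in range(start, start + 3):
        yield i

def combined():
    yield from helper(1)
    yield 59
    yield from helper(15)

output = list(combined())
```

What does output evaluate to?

Step 1: combined() delegates to helper(1):
  yield 1
  yield 2
  yield 3
Step 2: yield 59
Step 3: Delegates to helper(15):
  yield 15
  yield 16
  yield 17
Therefore output = [1, 2, 3, 59, 15, 16, 17].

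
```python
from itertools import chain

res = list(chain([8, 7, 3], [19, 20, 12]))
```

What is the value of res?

Step 1: chain() concatenates iterables: [8, 7, 3] + [19, 20, 12].
Therefore res = [8, 7, 3, 19, 20, 12].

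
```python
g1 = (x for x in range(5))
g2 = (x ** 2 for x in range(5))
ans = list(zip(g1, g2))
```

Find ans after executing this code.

Step 1: g1 produces [0, 1, 2, 3, 4].
Step 2: g2 produces [0, 1, 4, 9, 16].
Step 3: zip pairs them: [(0, 0), (1, 1), (2, 4), (3, 9), (4, 16)].
Therefore ans = [(0, 0), (1, 1), (2, 4), (3, 9), (4, 16)].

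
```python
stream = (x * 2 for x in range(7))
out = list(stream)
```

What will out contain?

Step 1: For each x in range(7), compute x*2:
  x=0: 0*2 = 0
  x=1: 1*2 = 2
  x=2: 2*2 = 4
  x=3: 3*2 = 6
  x=4: 4*2 = 8
  x=5: 5*2 = 10
  x=6: 6*2 = 12
Therefore out = [0, 2, 4, 6, 8, 10, 12].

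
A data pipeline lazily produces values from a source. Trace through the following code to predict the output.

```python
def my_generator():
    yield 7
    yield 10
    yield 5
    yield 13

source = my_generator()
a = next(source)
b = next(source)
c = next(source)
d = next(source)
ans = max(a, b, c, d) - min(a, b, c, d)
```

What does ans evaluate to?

Step 1: Create generator and consume all values:
  a = next(source) = 7
  b = next(source) = 10
  c = next(source) = 5
  d = next(source) = 13
Step 2: max = 13, min = 5, ans = 13 - 5 = 8.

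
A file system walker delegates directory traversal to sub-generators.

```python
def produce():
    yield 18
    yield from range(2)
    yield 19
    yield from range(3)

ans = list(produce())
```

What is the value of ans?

Step 1: Trace yields in order:
  yield 18
  yield 0
  yield 1
  yield 19
  yield 0
  yield 1
  yield 2
Therefore ans = [18, 0, 1, 19, 0, 1, 2].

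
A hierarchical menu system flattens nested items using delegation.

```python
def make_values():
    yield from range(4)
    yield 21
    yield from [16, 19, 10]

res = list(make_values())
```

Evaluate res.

Step 1: Trace yields in order:
  yield 0
  yield 1
  yield 2
  yield 3
  yield 21
  yield 16
  yield 19
  yield 10
Therefore res = [0, 1, 2, 3, 21, 16, 19, 10].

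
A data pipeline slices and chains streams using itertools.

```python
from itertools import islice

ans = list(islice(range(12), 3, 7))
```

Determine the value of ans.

Step 1: islice(range(12), 3, 7) takes elements at indices [3, 7).
Step 2: Elements: [3, 4, 5, 6].
Therefore ans = [3, 4, 5, 6].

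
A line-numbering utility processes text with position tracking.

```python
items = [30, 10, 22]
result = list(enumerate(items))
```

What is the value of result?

Step 1: enumerate pairs each element with its index:
  (0, 30)
  (1, 10)
  (2, 22)
Therefore result = [(0, 30), (1, 10), (2, 22)].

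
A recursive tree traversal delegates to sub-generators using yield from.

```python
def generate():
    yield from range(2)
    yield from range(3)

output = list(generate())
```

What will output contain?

Step 1: Trace yields in order:
  yield 0
  yield 1
  yield 0
  yield 1
  yield 2
Therefore output = [0, 1, 0, 1, 2].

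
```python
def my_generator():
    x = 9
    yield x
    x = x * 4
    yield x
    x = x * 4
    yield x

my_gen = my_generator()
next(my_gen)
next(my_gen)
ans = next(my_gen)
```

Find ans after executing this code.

Step 1: Trace through generator execution:
  Yield 1: x starts at 9, yield 9
  Yield 2: x = 9 * 4 = 36, yield 36
  Yield 3: x = 36 * 4 = 144, yield 144
Step 2: First next() gets 9, second next() gets the second value, third next() yields 144.
Therefore ans = 144.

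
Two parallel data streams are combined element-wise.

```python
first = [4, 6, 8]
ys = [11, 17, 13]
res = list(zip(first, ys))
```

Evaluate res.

Step 1: zip pairs elements at same index:
  Index 0: (4, 11)
  Index 1: (6, 17)
  Index 2: (8, 13)
Therefore res = [(4, 11), (6, 17), (8, 13)].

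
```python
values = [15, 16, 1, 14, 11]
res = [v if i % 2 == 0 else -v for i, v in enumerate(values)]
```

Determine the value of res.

Step 1: For each (i, v), keep v if i is even, negate if odd:
  i=0 (even): keep 15
  i=1 (odd): negate to -16
  i=2 (even): keep 1
  i=3 (odd): negate to -14
  i=4 (even): keep 11
Therefore res = [15, -16, 1, -14, 11].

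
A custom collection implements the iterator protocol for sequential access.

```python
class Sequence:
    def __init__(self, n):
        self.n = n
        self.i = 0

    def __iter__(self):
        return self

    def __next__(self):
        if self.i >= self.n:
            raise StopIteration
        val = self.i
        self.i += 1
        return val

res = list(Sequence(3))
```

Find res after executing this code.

Step 1: Sequence(3) creates an iterator counting 0 to 2.
Step 2: list() consumes all values: [0, 1, 2].
Therefore res = [0, 1, 2].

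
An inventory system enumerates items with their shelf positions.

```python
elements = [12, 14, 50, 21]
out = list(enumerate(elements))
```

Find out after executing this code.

Step 1: enumerate pairs each element with its index:
  (0, 12)
  (1, 14)
  (2, 50)
  (3, 21)
Therefore out = [(0, 12), (1, 14), (2, 50), (3, 21)].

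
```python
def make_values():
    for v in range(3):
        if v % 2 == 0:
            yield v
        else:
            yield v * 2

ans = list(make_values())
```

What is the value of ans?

Step 1: For each v in range(3), yield v if even, else v*2:
  v=0 (even): yield 0
  v=1 (odd): yield 1*2 = 2
  v=2 (even): yield 2
Therefore ans = [0, 2, 2].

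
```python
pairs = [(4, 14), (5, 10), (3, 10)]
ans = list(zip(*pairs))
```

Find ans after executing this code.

Step 1: zip(*pairs) transposes: unzips [(4, 14), (5, 10), (3, 10)] into separate sequences.
Step 2: First elements: (4, 5, 3), second elements: (14, 10, 10).
Therefore ans = [(4, 5, 3), (14, 10, 10)].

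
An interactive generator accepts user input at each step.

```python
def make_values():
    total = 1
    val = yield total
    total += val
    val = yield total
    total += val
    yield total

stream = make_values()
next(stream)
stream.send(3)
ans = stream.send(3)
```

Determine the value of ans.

Step 1: next() -> yield total=1.
Step 2: send(3) -> val=3, total = 1+3 = 4, yield 4.
Step 3: send(3) -> val=3, total = 4+3 = 7, yield 7.
Therefore ans = 7.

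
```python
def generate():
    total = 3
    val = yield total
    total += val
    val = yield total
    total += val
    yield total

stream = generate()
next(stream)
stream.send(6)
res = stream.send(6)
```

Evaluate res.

Step 1: next() -> yield total=3.
Step 2: send(6) -> val=6, total = 3+6 = 9, yield 9.
Step 3: send(6) -> val=6, total = 9+6 = 15, yield 15.
Therefore res = 15.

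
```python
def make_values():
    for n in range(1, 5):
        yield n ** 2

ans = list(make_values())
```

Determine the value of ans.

Step 1: For each n in range(1, 5), yield n**2:
  n=1: yield 1**2 = 1
  n=2: yield 2**2 = 4
  n=3: yield 3**2 = 9
  n=4: yield 4**2 = 16
Therefore ans = [1, 4, 9, 16].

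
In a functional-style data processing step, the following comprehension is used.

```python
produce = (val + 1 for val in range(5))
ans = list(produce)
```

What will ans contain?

Step 1: For each val in range(5), compute val+1:
  val=0: 0+1 = 1
  val=1: 1+1 = 2
  val=2: 2+1 = 3
  val=3: 3+1 = 4
  val=4: 4+1 = 5
Therefore ans = [1, 2, 3, 4, 5].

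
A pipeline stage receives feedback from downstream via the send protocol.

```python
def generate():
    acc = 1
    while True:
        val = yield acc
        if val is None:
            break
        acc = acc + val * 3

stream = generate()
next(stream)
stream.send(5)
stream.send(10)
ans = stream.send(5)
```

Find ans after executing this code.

Step 1: next() -> yield acc=1.
Step 2: send(5) -> val=5, acc = 1 + 5*3 = 16, yield 16.
Step 3: send(10) -> val=10, acc = 16 + 10*3 = 46, yield 46.
Step 4: send(5) -> val=5, acc = 46 + 5*3 = 61, yield 61.
Therefore ans = 61.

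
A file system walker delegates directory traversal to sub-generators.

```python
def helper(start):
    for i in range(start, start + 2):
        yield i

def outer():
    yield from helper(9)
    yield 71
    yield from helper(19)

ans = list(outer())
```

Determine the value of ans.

Step 1: outer() delegates to helper(9):
  yield 9
  yield 10
Step 2: yield 71
Step 3: Delegates to helper(19):
  yield 19
  yield 20
Therefore ans = [9, 10, 71, 19, 20].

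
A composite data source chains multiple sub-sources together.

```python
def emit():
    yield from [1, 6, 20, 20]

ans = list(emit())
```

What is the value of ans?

Step 1: yield from delegates to the iterable, yielding each element.
Step 2: Collected values: [1, 6, 20, 20].
Therefore ans = [1, 6, 20, 20].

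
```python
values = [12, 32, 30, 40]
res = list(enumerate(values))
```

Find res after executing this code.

Step 1: enumerate pairs each element with its index:
  (0, 12)
  (1, 32)
  (2, 30)
  (3, 40)
Therefore res = [(0, 12), (1, 32), (2, 30), (3, 40)].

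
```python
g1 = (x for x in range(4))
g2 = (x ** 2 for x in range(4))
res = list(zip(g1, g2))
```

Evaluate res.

Step 1: g1 produces [0, 1, 2, 3].
Step 2: g2 produces [0, 1, 4, 9].
Step 3: zip pairs them: [(0, 0), (1, 1), (2, 4), (3, 9)].
Therefore res = [(0, 0), (1, 1), (2, 4), (3, 9)].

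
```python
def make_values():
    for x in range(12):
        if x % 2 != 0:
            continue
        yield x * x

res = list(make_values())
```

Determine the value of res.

Step 1: Only yield x**2 when x is divisible by 2:
  x=0: 0 % 2 == 0, yield 0**2 = 0
  x=2: 2 % 2 == 0, yield 2**2 = 4
  x=4: 4 % 2 == 0, yield 4**2 = 16
  x=6: 6 % 2 == 0, yield 6**2 = 36
  x=8: 8 % 2 == 0, yield 8**2 = 64
  x=10: 10 % 2 == 0, yield 10**2 = 100
Therefore res = [0, 4, 16, 36, 64, 100].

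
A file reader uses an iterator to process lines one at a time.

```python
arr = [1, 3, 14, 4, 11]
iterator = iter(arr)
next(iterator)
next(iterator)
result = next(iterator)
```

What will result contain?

Step 1: Create iterator over [1, 3, 14, 4, 11].
Step 2: next() consumes 1.
Step 3: next() consumes 3.
Step 4: next() returns 14.
Therefore result = 14.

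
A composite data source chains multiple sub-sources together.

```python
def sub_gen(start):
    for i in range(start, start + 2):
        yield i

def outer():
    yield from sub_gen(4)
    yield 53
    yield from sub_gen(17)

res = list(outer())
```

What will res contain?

Step 1: outer() delegates to sub_gen(4):
  yield 4
  yield 5
Step 2: yield 53
Step 3: Delegates to sub_gen(17):
  yield 17
  yield 18
Therefore res = [4, 5, 53, 17, 18].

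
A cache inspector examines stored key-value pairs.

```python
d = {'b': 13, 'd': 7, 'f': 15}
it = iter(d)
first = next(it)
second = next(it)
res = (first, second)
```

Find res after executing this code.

Step 1: iter(d) iterates over keys: ['b', 'd', 'f'].
Step 2: first = next(it) = 'b', second = next(it) = 'd'.
Therefore res = ('b', 'd').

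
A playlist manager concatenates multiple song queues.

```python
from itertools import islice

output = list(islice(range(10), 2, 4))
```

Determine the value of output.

Step 1: islice(range(10), 2, 4) takes elements at indices [2, 4).
Step 2: Elements: [2, 3].
Therefore output = [2, 3].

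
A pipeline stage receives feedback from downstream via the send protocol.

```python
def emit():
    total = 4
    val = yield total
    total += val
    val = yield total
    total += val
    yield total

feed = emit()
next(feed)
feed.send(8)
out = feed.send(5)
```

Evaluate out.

Step 1: next() -> yield total=4.
Step 2: send(8) -> val=8, total = 4+8 = 12, yield 12.
Step 3: send(5) -> val=5, total = 12+5 = 17, yield 17.
Therefore out = 17.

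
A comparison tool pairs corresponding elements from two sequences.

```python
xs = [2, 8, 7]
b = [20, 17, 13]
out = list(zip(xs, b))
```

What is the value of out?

Step 1: zip pairs elements at same index:
  Index 0: (2, 20)
  Index 1: (8, 17)
  Index 2: (7, 13)
Therefore out = [(2, 20), (8, 17), (7, 13)].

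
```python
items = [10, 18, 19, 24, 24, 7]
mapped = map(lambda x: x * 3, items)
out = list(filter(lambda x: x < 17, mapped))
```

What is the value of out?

Step 1: Map x * 3:
  10 -> 30
  18 -> 54
  19 -> 57
  24 -> 72
  24 -> 72
  7 -> 21
Step 2: Filter for < 17:
  30: removed
  54: removed
  57: removed
  72: removed
  72: removed
  21: removed
Therefore out = [].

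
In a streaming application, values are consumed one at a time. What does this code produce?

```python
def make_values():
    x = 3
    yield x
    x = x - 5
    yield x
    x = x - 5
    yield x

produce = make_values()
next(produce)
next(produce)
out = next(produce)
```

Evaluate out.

Step 1: Trace through generator execution:
  Yield 1: x starts at 3, yield 3
  Yield 2: x = 3 - 5 = -2, yield -2
  Yield 3: x = -2 - 5 = -7, yield -7
Step 2: First next() gets 3, second next() gets the second value, third next() yields -7.
Therefore out = -7.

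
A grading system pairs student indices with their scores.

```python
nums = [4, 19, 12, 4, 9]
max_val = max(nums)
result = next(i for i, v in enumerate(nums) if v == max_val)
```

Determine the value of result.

Step 1: max([4, 19, 12, 4, 9]) = 19.
Step 2: Find first index where value == 19:
  Index 0: 4 != 19
  Index 1: 19 == 19, found!
Therefore result = 1.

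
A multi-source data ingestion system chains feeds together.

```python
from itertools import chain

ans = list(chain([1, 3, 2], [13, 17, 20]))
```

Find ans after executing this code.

Step 1: chain() concatenates iterables: [1, 3, 2] + [13, 17, 20].
Therefore ans = [1, 3, 2, 13, 17, 20].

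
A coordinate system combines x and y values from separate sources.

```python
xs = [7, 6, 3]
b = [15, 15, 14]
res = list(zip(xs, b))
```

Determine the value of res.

Step 1: zip pairs elements at same index:
  Index 0: (7, 15)
  Index 1: (6, 15)
  Index 2: (3, 14)
Therefore res = [(7, 15), (6, 15), (3, 14)].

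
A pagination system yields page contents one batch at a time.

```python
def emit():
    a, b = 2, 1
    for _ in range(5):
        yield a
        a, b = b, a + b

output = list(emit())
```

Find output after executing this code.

Step 1: Fibonacci-like sequence starting with a=2, b=1:
  Iteration 1: yield a=2, then a,b = 1,3
  Iteration 2: yield a=1, then a,b = 3,4
  Iteration 3: yield a=3, then a,b = 4,7
  Iteration 4: yield a=4, then a,b = 7,11
  Iteration 5: yield a=7, then a,b = 11,18
Therefore output = [2, 1, 3, 4, 7].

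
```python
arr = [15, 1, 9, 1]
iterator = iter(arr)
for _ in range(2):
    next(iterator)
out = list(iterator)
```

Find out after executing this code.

Step 1: Create iterator over [15, 1, 9, 1].
Step 2: Advance 2 positions (consuming [15, 1]).
Step 3: list() collects remaining elements: [9, 1].
Therefore out = [9, 1].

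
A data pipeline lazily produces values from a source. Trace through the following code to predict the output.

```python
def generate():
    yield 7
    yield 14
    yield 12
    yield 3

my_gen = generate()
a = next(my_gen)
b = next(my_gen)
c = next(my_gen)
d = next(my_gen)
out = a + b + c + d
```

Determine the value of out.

Step 1: Create generator and consume all values:
  a = next(my_gen) = 7
  b = next(my_gen) = 14
  c = next(my_gen) = 12
  d = next(my_gen) = 3
Step 2: out = 7 + 14 + 12 + 3 = 36.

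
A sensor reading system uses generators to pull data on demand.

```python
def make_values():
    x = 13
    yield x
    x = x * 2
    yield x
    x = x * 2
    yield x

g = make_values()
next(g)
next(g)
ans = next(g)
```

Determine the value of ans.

Step 1: Trace through generator execution:
  Yield 1: x starts at 13, yield 13
  Yield 2: x = 13 * 2 = 26, yield 26
  Yield 3: x = 26 * 2 = 52, yield 52
Step 2: First next() gets 13, second next() gets the second value, third next() yields 52.
Therefore ans = 52.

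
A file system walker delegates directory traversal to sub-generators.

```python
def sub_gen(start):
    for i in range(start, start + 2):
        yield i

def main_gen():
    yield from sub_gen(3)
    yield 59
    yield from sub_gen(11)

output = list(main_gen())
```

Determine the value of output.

Step 1: main_gen() delegates to sub_gen(3):
  yield 3
  yield 4
Step 2: yield 59
Step 3: Delegates to sub_gen(11):
  yield 11
  yield 12
Therefore output = [3, 4, 59, 11, 12].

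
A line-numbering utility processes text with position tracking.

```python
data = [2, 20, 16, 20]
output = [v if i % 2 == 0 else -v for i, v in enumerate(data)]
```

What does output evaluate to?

Step 1: For each (i, v), keep v if i is even, negate if odd:
  i=0 (even): keep 2
  i=1 (odd): negate to -20
  i=2 (even): keep 16
  i=3 (odd): negate to -20
Therefore output = [2, -20, 16, -20].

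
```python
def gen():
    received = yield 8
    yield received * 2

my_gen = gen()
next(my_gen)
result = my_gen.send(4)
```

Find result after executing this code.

Step 1: next(my_gen) advances to first yield, producing 8.
Step 2: send(4) resumes, received = 4.
Step 3: yield received * 2 = 4 * 2 = 8.
Therefore result = 8.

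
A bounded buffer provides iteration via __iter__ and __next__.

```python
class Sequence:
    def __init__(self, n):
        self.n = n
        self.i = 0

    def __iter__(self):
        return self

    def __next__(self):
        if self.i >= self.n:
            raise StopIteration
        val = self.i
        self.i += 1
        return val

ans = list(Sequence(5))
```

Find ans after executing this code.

Step 1: Sequence(5) creates an iterator counting 0 to 4.
Step 2: list() consumes all values: [0, 1, 2, 3, 4].
Therefore ans = [0, 1, 2, 3, 4].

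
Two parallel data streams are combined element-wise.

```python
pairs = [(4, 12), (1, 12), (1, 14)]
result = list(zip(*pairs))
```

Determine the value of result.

Step 1: zip(*pairs) transposes: unzips [(4, 12), (1, 12), (1, 14)] into separate sequences.
Step 2: First elements: (4, 1, 1), second elements: (12, 12, 14).
Therefore result = [(4, 1, 1), (12, 12, 14)].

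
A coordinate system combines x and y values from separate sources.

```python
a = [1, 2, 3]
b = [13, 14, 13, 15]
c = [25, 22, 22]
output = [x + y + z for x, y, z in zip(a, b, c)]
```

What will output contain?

Step 1: zip three lists (truncates to shortest, len=3):
  1 + 13 + 25 = 39
  2 + 14 + 22 = 38
  3 + 13 + 22 = 38
Therefore output = [39, 38, 38].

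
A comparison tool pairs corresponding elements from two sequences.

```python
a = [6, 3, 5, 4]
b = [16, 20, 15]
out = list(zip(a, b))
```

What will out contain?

Step 1: zip stops at shortest (len(a)=4, len(b)=3):
  Index 0: (6, 16)
  Index 1: (3, 20)
  Index 2: (5, 15)
Step 2: Last element of a (4) has no pair, dropped.
Therefore out = [(6, 16), (3, 20), (5, 15)].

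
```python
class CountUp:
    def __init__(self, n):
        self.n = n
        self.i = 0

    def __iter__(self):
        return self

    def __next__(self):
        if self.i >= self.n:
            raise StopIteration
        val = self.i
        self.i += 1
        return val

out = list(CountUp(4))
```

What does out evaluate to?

Step 1: CountUp(4) creates an iterator counting 0 to 3.
Step 2: list() consumes all values: [0, 1, 2, 3].
Therefore out = [0, 1, 2, 3].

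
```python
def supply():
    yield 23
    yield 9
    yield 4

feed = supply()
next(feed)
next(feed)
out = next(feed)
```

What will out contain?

Step 1: supply() creates a generator.
Step 2: next(feed) yields 23 (consumed and discarded).
Step 3: next(feed) yields 9 (consumed and discarded).
Step 4: next(feed) yields 4, assigned to out.
Therefore out = 4.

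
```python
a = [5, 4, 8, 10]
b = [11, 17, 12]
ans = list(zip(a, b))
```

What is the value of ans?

Step 1: zip stops at shortest (len(a)=4, len(b)=3):
  Index 0: (5, 11)
  Index 1: (4, 17)
  Index 2: (8, 12)
Step 2: Last element of a (10) has no pair, dropped.
Therefore ans = [(5, 11), (4, 17), (8, 12)].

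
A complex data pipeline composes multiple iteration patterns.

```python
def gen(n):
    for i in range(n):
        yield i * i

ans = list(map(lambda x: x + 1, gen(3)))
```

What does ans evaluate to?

Step 1: gen(3) yields squares: [0, 1, 4].
Step 2: map adds 1 to each: [1, 2, 5].
Therefore ans = [1, 2, 5].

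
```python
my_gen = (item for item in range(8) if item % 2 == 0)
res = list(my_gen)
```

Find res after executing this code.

Step 1: Filter range(8) keeping only even values:
  item=0: even, included
  item=1: odd, excluded
  item=2: even, included
  item=3: odd, excluded
  item=4: even, included
  item=5: odd, excluded
  item=6: even, included
  item=7: odd, excluded
Therefore res = [0, 2, 4, 6].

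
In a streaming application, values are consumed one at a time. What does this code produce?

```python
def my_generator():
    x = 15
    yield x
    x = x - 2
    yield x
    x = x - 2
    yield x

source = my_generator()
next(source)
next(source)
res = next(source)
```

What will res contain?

Step 1: Trace through generator execution:
  Yield 1: x starts at 15, yield 15
  Yield 2: x = 15 - 2 = 13, yield 13
  Yield 3: x = 13 - 2 = 11, yield 11
Step 2: First next() gets 15, second next() gets the second value, third next() yields 11.
Therefore res = 11.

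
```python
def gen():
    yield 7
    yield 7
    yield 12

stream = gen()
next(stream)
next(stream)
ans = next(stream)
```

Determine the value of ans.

Step 1: gen() creates a generator.
Step 2: next(stream) yields 7 (consumed and discarded).
Step 3: next(stream) yields 7 (consumed and discarded).
Step 4: next(stream) yields 12, assigned to ans.
Therefore ans = 12.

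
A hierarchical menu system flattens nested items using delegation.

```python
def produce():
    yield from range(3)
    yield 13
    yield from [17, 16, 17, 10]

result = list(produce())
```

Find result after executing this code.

Step 1: Trace yields in order:
  yield 0
  yield 1
  yield 2
  yield 13
  yield 17
  yield 16
  yield 17
  yield 10
Therefore result = [0, 1, 2, 13, 17, 16, 17, 10].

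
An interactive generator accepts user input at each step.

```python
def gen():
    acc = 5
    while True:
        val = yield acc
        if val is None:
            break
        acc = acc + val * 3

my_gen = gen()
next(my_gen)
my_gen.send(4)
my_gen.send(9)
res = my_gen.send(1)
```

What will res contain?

Step 1: next() -> yield acc=5.
Step 2: send(4) -> val=4, acc = 5 + 4*3 = 17, yield 17.
Step 3: send(9) -> val=9, acc = 17 + 9*3 = 44, yield 44.
Step 4: send(1) -> val=1, acc = 44 + 1*3 = 47, yield 47.
Therefore res = 47.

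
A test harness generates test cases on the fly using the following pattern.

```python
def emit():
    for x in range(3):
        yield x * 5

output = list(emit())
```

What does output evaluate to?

Step 1: For each x in range(3), yield x * 5:
  x=0: yield 0 * 5 = 0
  x=1: yield 1 * 5 = 5
  x=2: yield 2 * 5 = 10
Therefore output = [0, 5, 10].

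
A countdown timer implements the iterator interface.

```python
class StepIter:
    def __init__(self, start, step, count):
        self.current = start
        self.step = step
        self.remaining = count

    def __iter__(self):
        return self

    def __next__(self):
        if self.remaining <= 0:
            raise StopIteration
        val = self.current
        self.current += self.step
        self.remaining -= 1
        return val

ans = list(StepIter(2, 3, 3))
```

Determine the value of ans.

Step 1: StepIter starts at 2, increments by 3, for 3 steps:
  Yield 2, then current += 3
  Yield 5, then current += 3
  Yield 8, then current += 3
Therefore ans = [2, 5, 8].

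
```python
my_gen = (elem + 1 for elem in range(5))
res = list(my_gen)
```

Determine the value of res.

Step 1: For each elem in range(5), compute elem+1:
  elem=0: 0+1 = 1
  elem=1: 1+1 = 2
  elem=2: 2+1 = 3
  elem=3: 3+1 = 4
  elem=4: 4+1 = 5
Therefore res = [1, 2, 3, 4, 5].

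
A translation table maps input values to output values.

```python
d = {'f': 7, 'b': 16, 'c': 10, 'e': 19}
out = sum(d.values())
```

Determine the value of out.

Step 1: d.values() = [7, 16, 10, 19].
Step 2: sum = 52.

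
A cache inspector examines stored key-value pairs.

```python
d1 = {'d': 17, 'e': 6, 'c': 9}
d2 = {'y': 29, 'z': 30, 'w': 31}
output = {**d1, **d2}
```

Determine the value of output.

Step 1: Merge d1 and d2 (d2 values override on key conflicts).
Step 2: d1 has keys ['d', 'e', 'c'], d2 has keys ['y', 'z', 'w'].
Therefore output = {'d': 17, 'e': 6, 'c': 9, 'y': 29, 'z': 30, 'w': 31}.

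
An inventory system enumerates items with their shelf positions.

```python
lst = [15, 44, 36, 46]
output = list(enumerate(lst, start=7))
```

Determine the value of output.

Step 1: enumerate with start=7:
  (7, 15)
  (8, 44)
  (9, 36)
  (10, 46)
Therefore output = [(7, 15), (8, 44), (9, 36), (10, 46)].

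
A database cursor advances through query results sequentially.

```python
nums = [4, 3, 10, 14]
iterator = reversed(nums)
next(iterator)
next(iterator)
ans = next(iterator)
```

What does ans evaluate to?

Step 1: reversed([4, 3, 10, 14]) gives iterator: [14, 10, 3, 4].
Step 2: First next() = 14, second next() = 10.
Step 3: Third next() = 3.
Therefore ans = 3.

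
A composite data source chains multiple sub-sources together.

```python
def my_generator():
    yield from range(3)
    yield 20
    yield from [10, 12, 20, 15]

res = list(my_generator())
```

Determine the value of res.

Step 1: Trace yields in order:
  yield 0
  yield 1
  yield 2
  yield 20
  yield 10
  yield 12
  yield 20
  yield 15
Therefore res = [0, 1, 2, 20, 10, 12, 20, 15].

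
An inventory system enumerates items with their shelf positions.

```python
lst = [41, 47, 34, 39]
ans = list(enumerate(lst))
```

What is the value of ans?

Step 1: enumerate pairs each element with its index:
  (0, 41)
  (1, 47)
  (2, 34)
  (3, 39)
Therefore ans = [(0, 41), (1, 47), (2, 34), (3, 39)].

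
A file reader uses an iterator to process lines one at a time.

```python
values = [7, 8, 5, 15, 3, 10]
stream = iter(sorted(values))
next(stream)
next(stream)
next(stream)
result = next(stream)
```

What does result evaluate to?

Step 1: sorted([7, 8, 5, 15, 3, 10]) = [3, 5, 7, 8, 10, 15].
Step 2: Create iterator and skip 3 elements.
Step 3: next() returns 8.
Therefore result = 8.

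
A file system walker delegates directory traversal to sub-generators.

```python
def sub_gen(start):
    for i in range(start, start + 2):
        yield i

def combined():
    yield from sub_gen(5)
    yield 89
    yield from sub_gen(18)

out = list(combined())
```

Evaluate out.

Step 1: combined() delegates to sub_gen(5):
  yield 5
  yield 6
Step 2: yield 89
Step 3: Delegates to sub_gen(18):
  yield 18
  yield 19
Therefore out = [5, 6, 89, 18, 19].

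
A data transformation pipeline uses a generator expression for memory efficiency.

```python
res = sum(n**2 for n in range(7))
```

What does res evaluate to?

Step 1: Compute n**2 for each n in range(7):
  n=0: 0**2 = 0
  n=1: 1**2 = 1
  n=2: 2**2 = 4
  n=3: 3**2 = 9
  n=4: 4**2 = 16
  n=5: 5**2 = 25
  n=6: 6**2 = 36
Step 2: sum = 0 + 1 + 4 + 9 + 16 + 25 + 36 = 91.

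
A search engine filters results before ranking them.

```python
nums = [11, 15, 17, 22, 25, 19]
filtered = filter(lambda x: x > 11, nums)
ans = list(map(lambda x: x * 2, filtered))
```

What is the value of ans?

Step 1: Filter nums for elements > 11:
  11: removed
  15: kept
  17: kept
  22: kept
  25: kept
  19: kept
Step 2: Map x * 2 on filtered [15, 17, 22, 25, 19]:
  15 -> 30
  17 -> 34
  22 -> 44
  25 -> 50
  19 -> 38
Therefore ans = [30, 34, 44, 50, 38].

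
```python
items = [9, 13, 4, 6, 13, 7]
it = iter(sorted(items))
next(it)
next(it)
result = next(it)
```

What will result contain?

Step 1: sorted([9, 13, 4, 6, 13, 7]) = [4, 6, 7, 9, 13, 13].
Step 2: Create iterator and skip 2 elements.
Step 3: next() returns 7.
Therefore result = 7.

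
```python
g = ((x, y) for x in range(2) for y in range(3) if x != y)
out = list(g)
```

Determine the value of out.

Step 1: Nested generator over range(2) x range(3) where x != y:
  (0, 0): excluded (x == y)
  (0, 1): included
  (0, 2): included
  (1, 0): included
  (1, 1): excluded (x == y)
  (1, 2): included
Therefore out = [(0, 1), (0, 2), (1, 0), (1, 2)].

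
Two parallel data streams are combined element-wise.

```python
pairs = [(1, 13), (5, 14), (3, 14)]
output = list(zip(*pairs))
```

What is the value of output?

Step 1: zip(*pairs) transposes: unzips [(1, 13), (5, 14), (3, 14)] into separate sequences.
Step 2: First elements: (1, 5, 3), second elements: (13, 14, 14).
Therefore output = [(1, 5, 3), (13, 14, 14)].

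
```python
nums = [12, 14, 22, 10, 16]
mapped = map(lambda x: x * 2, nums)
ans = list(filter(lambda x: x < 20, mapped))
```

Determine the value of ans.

Step 1: Map x * 2:
  12 -> 24
  14 -> 28
  22 -> 44
  10 -> 20
  16 -> 32
Step 2: Filter for < 20:
  24: removed
  28: removed
  44: removed
  20: removed
  32: removed
Therefore ans = [].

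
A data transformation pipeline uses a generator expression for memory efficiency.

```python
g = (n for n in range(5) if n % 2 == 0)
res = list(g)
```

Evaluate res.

Step 1: Filter range(5) keeping only even values:
  n=0: even, included
  n=1: odd, excluded
  n=2: even, included
  n=3: odd, excluded
  n=4: even, included
Therefore res = [0, 2, 4].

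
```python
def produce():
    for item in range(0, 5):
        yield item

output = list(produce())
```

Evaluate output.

Step 1: The generator yields each value from range(0, 5).
Step 2: list() consumes all yields: [0, 1, 2, 3, 4].
Therefore output = [0, 1, 2, 3, 4].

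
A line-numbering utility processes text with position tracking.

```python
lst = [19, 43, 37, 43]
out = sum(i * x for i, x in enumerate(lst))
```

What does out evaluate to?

Step 1: Compute i * x for each (i, x) in enumerate([19, 43, 37, 43]):
  i=0, x=19: 0*19 = 0
  i=1, x=43: 1*43 = 43
  i=2, x=37: 2*37 = 74
  i=3, x=43: 3*43 = 129
Step 2: sum = 0 + 43 + 74 + 129 = 246.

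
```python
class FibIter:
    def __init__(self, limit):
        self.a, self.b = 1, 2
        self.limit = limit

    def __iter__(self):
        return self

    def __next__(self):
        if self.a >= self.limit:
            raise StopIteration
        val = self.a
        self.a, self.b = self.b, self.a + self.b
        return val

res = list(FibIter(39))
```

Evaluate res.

Step 1: Fibonacci-like sequence (a=1, b=2) until >= 39:
  Yield 1, then a,b = 2,3
  Yield 2, then a,b = 3,5
  Yield 3, then a,b = 5,8
  Yield 5, then a,b = 8,13
  Yield 8, then a,b = 13,21
  Yield 13, then a,b = 21,34
  Yield 21, then a,b = 34,55
  Yield 34, then a,b = 55,89
Step 2: 55 >= 39, stop.
Therefore res = [1, 2, 3, 5, 8, 13, 21, 34].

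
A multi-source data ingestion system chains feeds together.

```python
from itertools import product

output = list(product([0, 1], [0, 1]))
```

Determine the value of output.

Step 1: product([0, 1], [0, 1]) gives all pairs:
  (0, 0)
  (0, 1)
  (1, 0)
  (1, 1)
Therefore output = [(0, 0), (0, 1), (1, 0), (1, 1)].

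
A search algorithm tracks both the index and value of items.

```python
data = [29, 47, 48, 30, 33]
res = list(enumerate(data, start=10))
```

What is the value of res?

Step 1: enumerate with start=10:
  (10, 29)
  (11, 47)
  (12, 48)
  (13, 30)
  (14, 33)
Therefore res = [(10, 29), (11, 47), (12, 48), (13, 30), (14, 33)].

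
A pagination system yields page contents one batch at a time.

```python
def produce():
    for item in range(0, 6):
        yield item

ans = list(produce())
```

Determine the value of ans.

Step 1: The generator yields each value from range(0, 6).
Step 2: list() consumes all yields: [0, 1, 2, 3, 4, 5].
Therefore ans = [0, 1, 2, 3, 4, 5].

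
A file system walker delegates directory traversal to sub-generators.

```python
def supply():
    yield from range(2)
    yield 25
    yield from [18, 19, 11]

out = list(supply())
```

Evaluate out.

Step 1: Trace yields in order:
  yield 0
  yield 1
  yield 25
  yield 18
  yield 19
  yield 11
Therefore out = [0, 1, 25, 18, 19, 11].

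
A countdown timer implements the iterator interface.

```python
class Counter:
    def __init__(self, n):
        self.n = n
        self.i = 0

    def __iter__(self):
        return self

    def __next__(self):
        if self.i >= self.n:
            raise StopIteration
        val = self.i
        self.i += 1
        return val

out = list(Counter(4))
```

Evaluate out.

Step 1: Counter(4) creates an iterator counting 0 to 3.
Step 2: list() consumes all values: [0, 1, 2, 3].
Therefore out = [0, 1, 2, 3].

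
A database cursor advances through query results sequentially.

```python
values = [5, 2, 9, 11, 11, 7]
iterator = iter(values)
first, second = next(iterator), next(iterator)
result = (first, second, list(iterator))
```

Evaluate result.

Step 1: Create iterator over [5, 2, 9, 11, 11, 7].
Step 2: first = 5, second = 2.
Step 3: Remaining elements: [9, 11, 11, 7].
Therefore result = (5, 2, [9, 11, 11, 7]).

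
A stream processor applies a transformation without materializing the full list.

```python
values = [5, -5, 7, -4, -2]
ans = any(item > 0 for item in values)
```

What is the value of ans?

Step 1: Check item > 0 for each element in [5, -5, 7, -4, -2]:
  5 > 0: True
  -5 > 0: False
  7 > 0: True
  -4 > 0: False
  -2 > 0: False
Step 2: any() returns True.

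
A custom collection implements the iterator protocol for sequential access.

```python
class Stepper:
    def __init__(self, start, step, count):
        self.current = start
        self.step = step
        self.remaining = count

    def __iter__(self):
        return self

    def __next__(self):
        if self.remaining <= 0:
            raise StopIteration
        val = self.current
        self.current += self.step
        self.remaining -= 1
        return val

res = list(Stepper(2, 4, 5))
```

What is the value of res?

Step 1: Stepper starts at 2, increments by 4, for 5 steps:
  Yield 2, then current += 4
  Yield 6, then current += 4
  Yield 10, then current += 4
  Yield 14, then current += 4
  Yield 18, then current += 4
Therefore res = [2, 6, 10, 14, 18].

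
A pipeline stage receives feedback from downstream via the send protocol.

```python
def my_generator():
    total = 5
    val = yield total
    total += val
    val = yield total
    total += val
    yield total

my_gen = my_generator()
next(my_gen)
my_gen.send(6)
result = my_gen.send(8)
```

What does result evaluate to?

Step 1: next() -> yield total=5.
Step 2: send(6) -> val=6, total = 5+6 = 11, yield 11.
Step 3: send(8) -> val=8, total = 11+8 = 19, yield 19.
Therefore result = 19.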